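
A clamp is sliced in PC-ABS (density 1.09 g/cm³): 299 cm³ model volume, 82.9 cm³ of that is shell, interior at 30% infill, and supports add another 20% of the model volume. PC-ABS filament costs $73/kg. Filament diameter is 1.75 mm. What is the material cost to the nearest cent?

$16.51

Volume inside the shell: 299 − 82.9 → 216.1 cm³.
Infill deposited = 0.30 × 216.1, so 64.83 cm³.
Support = 0.20 × 299 = 59.8 cm³.
Total printed volume = 82.9 + 64.83 + 59.8 = 207.53 cm³.
Mass = 207.53 × 1.09 = 226.2077 g.
At $73/kg: 226.2077/1000 × 73 = $16.51.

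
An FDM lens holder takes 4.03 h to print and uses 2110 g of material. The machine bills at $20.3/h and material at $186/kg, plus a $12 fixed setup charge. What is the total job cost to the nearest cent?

$486.27

Machine-time cost: 20.3 × 4.03 → $81.809.
Feedstock cost = 186 × 2110/1000, so $392.46.
Total = 81.809 + 392.46 + 12 = 486.269 ≈ $486.27.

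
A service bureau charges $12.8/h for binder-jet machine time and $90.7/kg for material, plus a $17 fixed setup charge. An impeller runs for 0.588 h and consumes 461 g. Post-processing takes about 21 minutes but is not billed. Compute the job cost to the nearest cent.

Time charge = 12.8 × 0.588 = $7.5264.
Material cost: 90.7 × 461/1000 → $41.8127.
Adding setup: 7.5264 + 41.8127 + 17 → 66.3391 ≈ $66.34.

$66.34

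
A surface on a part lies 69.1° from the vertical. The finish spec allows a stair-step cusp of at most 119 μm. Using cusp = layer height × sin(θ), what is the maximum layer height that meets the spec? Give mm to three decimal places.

0.127 mm

t = h_c / sin θ = 0.119 / 0.9342 = 0.127 mm.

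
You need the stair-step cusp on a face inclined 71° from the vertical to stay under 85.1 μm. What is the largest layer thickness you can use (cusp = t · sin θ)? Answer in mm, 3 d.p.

0.090 mm

t = h_c / sin θ = 0.0851 / 0.9455 = 0.090 mm.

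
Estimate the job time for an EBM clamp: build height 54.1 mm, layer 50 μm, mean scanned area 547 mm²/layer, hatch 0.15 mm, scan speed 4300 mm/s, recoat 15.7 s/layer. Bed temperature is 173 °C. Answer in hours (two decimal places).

4.97 hours

Layers = ⌈54.1/0.05⌉ = 1082.
Hatch length per layer = 547 / 0.15, so 3646.7 mm.
Per-layer scan time: 3646.7 / 4300 → 0.8481 s.
Per-layer time = 0.8481 + 15.7 = 16.5481 s.
Build time = 1082 × 16.5481 = 17905.0442 s = 4.97 hours.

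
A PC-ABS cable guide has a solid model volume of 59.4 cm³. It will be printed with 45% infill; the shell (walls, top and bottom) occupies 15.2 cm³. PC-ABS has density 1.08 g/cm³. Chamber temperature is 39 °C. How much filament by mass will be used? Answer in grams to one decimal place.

37.9 g

Volume inside the shell = 59.4 − 15.2 = 44.2 cm³.
Infill volume: 0.45 × 44.2 → 19.89 cm³.
Total printed volume = 15.2 + 19.89 = 35.09 cm³.
Mass = 35.09 × 1.08 = 37.8972 g.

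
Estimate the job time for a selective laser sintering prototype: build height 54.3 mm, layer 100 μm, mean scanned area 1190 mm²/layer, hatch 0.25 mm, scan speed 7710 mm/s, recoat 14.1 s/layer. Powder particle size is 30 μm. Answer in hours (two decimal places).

Layer count = ceil(54.3 / 0.1) = 543.
Scan path per layer: 1190 / 0.25 → 4760 mm.
Laser time per layer: 4760 / 7710 → 0.6174 s.
Layer cycle = 0.6174 + 14.1 = 14.7174 s.
Build time = 543 × 14.7174 = 7991.5482 s = 2.22 hours.

2.22 hours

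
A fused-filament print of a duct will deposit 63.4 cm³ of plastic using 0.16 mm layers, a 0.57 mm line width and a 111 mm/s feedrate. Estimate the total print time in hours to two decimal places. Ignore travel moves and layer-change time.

1.74 hours

Bead cross-section: 0.16 × 0.57 → 0.0912 mm².
Path length: 63400 mm³ / 0.0912 mm² → 695175.4 mm.
Print-move time = 695175.4 / 111, so 6262.8 s.
Converting: 6262.8 s = 1.74 hours.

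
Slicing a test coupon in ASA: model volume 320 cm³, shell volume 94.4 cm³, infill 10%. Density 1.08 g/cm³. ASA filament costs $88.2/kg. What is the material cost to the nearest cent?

Interior volume = 320 − 94.4, so 225.6 cm³.
Infill volume: 0.10 × 225.6 → 22.56 cm³.
Total printed volume: 94.4 + 22.56 → 116.96 cm³.
Mass = 116.96 × 1.08, so 126.3168 g.
At $88.2/kg: 126.3168/1000 × 88.2 = $11.14.

$11.14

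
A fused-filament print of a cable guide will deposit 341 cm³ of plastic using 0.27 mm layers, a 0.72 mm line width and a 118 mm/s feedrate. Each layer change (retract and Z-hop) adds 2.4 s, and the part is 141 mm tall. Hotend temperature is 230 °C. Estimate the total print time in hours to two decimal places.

Bead cross-section = 0.27 × 0.72 = 0.1944 mm².
Toolpath length = 341 cm³ / 0.1944 mm² = 341000 / 0.1944 = 1754115.2 mm.
Print-move time = 1754115.2 / 118 = 14865.4 s.
Layers = ⌈141/0.27⌉ = 523.
Non-print overhead = 523 × 2.4 = 1255.2 s.
Total = 14865.4 + 1255.2 = 16120.6 s = 4.48 hours.

4.48 hours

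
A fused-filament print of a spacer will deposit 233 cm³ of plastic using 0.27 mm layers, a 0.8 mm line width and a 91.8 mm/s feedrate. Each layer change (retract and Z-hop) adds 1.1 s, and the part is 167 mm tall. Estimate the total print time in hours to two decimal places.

Line area = 0.27 × 0.8 = 0.216 mm².
Toolpath length = 233 cm³ / 0.216 mm² = 233000 / 0.216 = 1078703.7 mm.
Print-move time = 1078703.7 / 91.8, so 11750.6 s.
Number of layers: 167 / 0.27 → 619 (rounded up).
Layer-change overhead: 619 × 1.1 → 680.9 s.
Total = 11750.6 + 680.9 = 12431.5 s = 3.45 hours.

3.45 hours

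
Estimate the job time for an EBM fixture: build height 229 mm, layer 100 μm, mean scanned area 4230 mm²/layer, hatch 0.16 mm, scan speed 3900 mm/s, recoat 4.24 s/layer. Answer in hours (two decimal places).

7.01 hours

Layer count = ceil(229 / 0.1) = 2290.
Per-layer scan distance = 4230 / 0.16, so 26437.5 mm.
Beam time per layer = 26437.5 / 3900, so 6.7788 s.
Layer cycle: 6.7788 + 4.24 → 11.0188 s.
Build time = 2290 × 11.0188 = 25233.052 s = 7.01 hours.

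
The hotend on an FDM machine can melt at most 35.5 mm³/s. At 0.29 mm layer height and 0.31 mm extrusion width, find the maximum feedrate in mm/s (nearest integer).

Extrusion cross-section: 0.29 × 0.31 → 0.0899 mm².
v_max = Q/A = 35.5/0.0899 = 394.88 mm/s → 395 mm/s.

395 mm/s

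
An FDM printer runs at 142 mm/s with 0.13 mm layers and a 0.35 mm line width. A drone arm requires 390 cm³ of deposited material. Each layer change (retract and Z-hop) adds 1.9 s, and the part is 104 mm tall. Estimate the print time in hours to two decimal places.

Bead cross-section = 0.13 × 0.35, so 0.0455 mm².
Path length: 390000 mm³ / 0.0455 mm² → 8571428.6 mm.
Time extruding = 8571428.6 / 142 = 60362.2 s.
Number of layers: 104 / 0.13 → 800 (rounded up).
Non-print overhead = 800 × 1.9, so 1520 s.
Altogether 60362.2 + 1520 = 61882.2 s, i.e. 17.19 hours.

17.19 hours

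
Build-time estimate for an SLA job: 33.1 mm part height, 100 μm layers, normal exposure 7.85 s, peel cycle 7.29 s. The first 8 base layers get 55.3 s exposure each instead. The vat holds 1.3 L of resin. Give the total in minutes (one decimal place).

Layer count = ceil(33.1 / 0.1) = 331.
Burn-in layers = 8 × (55.3 + 7.29), so 500.72 s.
Regular layers: 323 × (7.85 + 7.29) → 4890.22 s.
Total = 500.72 + 4890.22 = 5390.94 s = 89.8 minutes.

89.8 minutes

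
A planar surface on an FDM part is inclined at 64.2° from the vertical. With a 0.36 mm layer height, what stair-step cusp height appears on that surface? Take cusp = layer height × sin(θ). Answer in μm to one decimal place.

324.1 μm

sin(64.2°) = 0.9003, so cusp = 0.36 × 0.9003 = 0.324108 mm → 324.1 μm.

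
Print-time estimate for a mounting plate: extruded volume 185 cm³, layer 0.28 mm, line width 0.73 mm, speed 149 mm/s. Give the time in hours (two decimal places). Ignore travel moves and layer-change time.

1.69 hours

Extrusion cross-section = 0.28 × 0.73, so 0.2044 mm².
Toolpath length = 185 cm³ / 0.2044 mm² = 185000 / 0.2044 = 905088.1 mm.
Time extruding = 905088.1 / 149 = 6074.4 s.
6074.4 s = 1.69 hours.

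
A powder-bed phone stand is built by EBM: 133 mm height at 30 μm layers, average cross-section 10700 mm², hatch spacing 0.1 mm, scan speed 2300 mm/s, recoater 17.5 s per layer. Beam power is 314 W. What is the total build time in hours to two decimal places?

Layer count = ceil(133 / 0.03) = 4434.
Hatch length per layer = 10700 / 0.1 = 107000 mm.
Scan time per layer: 107000 / 2300 → 46.5217 s.
Per-layer time: 46.5217 + 17.5 → 64.0217 s.
4434 layers × 64.0217 s/layer = 283872.2178 s, i.e. 78.85 hours.

78.85 hours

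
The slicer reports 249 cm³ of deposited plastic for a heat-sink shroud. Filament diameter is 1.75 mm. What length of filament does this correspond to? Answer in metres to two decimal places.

103.52 m

Cross-section of 1.75 mm filament: π·(1.75/2)² = 2.4053 mm².
L = 249000 mm³ / 2.4053 mm² = 103521.39 mm, i.e. 103.52 m.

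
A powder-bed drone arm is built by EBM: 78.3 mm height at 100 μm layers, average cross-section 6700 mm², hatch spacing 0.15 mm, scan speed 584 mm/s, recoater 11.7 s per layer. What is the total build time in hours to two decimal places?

19.18 hours

Layer count = ceil(78.3 / 0.1) = 783.
Hatch length per layer: 6700 / 0.15 → 44666.7 mm.
Beam time per layer = 44666.7 / 584 = 76.4841 s.
Time per layer = 76.4841 + 11.7 = 88.1841 s.
783 layers × 88.1841 s/layer = 69048.1503 s, i.e. 19.18 hours.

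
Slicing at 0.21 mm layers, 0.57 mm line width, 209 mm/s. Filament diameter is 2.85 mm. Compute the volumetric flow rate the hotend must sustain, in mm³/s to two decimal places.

25.02

Extrusion cross-section = 0.21 × 0.57 = 0.1197 mm².
Volumetric flow = 209 × 0.1197 = 25.02 mm³/s.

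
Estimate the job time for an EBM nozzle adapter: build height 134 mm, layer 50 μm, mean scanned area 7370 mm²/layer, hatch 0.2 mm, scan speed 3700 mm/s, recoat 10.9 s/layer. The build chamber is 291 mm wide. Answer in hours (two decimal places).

Layer count = ceil(134 / 0.05) = 2680.
Scan path per layer = 7370 / 0.2 = 36850 mm.
Scan time per layer = 36850 / 3700, so 9.9595 s.
Per-layer time: 9.9595 + 10.9 → 20.8595 s.
2680 layers × 20.8595 s/layer = 55903.46 s, i.e. 15.53 hours.

15.53 hours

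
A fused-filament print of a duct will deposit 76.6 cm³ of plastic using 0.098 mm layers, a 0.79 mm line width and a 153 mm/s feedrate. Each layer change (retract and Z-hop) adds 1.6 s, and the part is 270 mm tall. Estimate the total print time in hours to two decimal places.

Bead cross-section: 0.098 × 0.79 → 0.07742 mm².
Total extruded path = 76600/0.07742 = 989408.4 mm.
Time extruding = 989408.4 / 153, so 6466.7 s.
Number of layers: 270 / 0.098 → 2756 (rounded up).
Layer-change overhead = 2756 × 1.6 = 4409.6 s.
Altogether 6466.7 + 4409.6 = 10876.3 s, i.e. 3.02 hours.

3.02 hours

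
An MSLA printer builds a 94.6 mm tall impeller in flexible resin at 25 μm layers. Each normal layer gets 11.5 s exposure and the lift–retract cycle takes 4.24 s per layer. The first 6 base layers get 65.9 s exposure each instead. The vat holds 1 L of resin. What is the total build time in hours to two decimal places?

Number of layers: 94.6 / 0.025 → 3784 (rounded up).
Bottom layers = 6 × (65.9 + 4.24) = 420.84 s.
Normal layers = 3778 × (11.5 + 4.24) = 59465.72 s.
Total = 420.84 + 59465.72 = 59886.56 s = 16.64 hours.

16.64 hours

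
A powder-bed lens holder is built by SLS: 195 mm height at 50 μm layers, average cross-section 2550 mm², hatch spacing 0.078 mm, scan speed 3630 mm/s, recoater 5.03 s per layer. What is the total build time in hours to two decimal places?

Layers = ⌈195/0.05⌉ = 3900.
Scan path per layer = 2550 / 0.078 = 32692.3 mm.
Scan time per layer = 32692.3 / 3630, so 9.0061 s.
Per-layer time: 9.0061 + 5.03 → 14.0361 s.
Build time = 3900 × 14.0361 = 54740.79 s = 15.21 hours.

15.21 hours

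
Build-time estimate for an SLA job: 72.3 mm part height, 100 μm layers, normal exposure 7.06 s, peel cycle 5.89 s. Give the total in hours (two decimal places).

2.60 hours

Layer count = ceil(72.3 / 0.1) = 723.
Per-layer time: 7.06 + 5.89 → 12.95 s.
Build time: 723 × 12.95 s = 9362.85 s, i.e. 2.60 hours.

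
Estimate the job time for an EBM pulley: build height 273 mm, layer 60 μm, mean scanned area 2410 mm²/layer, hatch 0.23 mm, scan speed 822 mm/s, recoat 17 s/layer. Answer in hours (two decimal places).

Number of layers: 273 / 0.06 → 4550 (rounded up).
Per-layer scan distance: 2410 / 0.23 → 10478.3 mm.
Scan time per layer = 10478.3 / 822, so 12.7473 s.
Time per layer = 12.7473 + 17, so 29.7473 s.
Total: 4550 × 29.7473 s = 135350.215 s → 37.60 hours.

37.60 hours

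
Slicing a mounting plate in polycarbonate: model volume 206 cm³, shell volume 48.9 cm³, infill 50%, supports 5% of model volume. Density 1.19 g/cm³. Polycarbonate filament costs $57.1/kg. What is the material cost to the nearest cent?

$9.36

Volume inside the shell = 206 − 48.9 = 157.1 cm³.
Infill deposited = 0.50 × 157.1 = 78.55 cm³.
Support = 0.05 × 206 = 10.3 cm³.
Total printed volume: 48.9 + 78.55 + 10.3 → 137.75 cm³.
Mass = 137.75 × 1.19, so 163.9225 g.
Cost = 163.9225 g / 1000 × $57.1/kg = $9.36.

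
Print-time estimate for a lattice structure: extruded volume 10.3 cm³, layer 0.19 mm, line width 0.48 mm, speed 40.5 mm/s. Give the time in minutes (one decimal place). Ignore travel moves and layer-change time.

46.5 minutes

Extrusion cross-section = 0.19 × 0.48 = 0.0912 mm².
Toolpath length = 10.3 cm³ / 0.0912 mm² = 10300 / 0.0912 = 112938.6 mm.
Time extruding = 112938.6 / 40.5 = 2788.6 s.
That's 2788.6 s → 46.5 minutes.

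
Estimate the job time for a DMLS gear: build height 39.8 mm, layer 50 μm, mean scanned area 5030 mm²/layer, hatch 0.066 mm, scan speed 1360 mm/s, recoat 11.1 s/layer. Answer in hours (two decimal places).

Layer count = ceil(39.8 / 0.05) = 796.
Hatch length per layer = 5030 / 0.066 = 76212.1 mm.
Scan time per layer = 76212.1 / 1360 = 56.0383 s.
Layer cycle: 56.0383 + 11.1 → 67.1383 s.
796 layers × 67.1383 s/layer = 53442.0868 s, i.e. 14.85 hours.

14.85 hours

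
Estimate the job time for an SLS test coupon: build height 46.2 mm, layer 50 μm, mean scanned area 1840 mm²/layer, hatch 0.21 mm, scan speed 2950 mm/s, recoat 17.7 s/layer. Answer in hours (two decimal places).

5.31 hours

Number of layers: 46.2 / 0.05 → 924 (rounded up).
Per-layer scan distance = 1840 / 0.21 = 8761.9 mm.
Scan time per layer = 8761.9 / 2950 = 2.9701 s.
Layer cycle: 2.9701 + 17.7 → 20.6701 s.
Total: 924 × 20.6701 s = 19099.1724 s → 5.31 hours.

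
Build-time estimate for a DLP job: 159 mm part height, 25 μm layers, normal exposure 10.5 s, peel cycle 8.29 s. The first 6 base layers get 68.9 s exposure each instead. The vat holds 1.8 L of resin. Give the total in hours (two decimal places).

Layers = ⌈159/0.025⌉ = 6360.
Base layers = 6 × (68.9 + 8.29) = 463.14 s.
Normal layers = 6354 × (10.5 + 8.29) = 119391.66 s.
Sum: 463.14 + 119391.66 = 119854.8 s → 33.29 hours.

33.29 hours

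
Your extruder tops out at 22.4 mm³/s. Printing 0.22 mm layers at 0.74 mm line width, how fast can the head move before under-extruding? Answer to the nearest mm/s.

138 mm/s

A: 0.22 × 0.74 → 0.1628 mm².
Max speed = 22.4 / 0.1628 = 137.59 ≈ 138 mm/s.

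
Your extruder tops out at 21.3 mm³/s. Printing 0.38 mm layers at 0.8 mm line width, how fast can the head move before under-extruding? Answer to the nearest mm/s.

70 mm/s

A: 0.38 × 0.8 → 0.304 mm².
Max speed = 21.3 / 0.304 = 70.07 ≈ 70 mm/s.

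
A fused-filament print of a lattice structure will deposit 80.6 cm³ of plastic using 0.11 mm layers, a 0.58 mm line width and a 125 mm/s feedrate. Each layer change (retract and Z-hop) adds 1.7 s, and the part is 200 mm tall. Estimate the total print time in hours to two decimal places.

Extrusion cross-section = 0.11 × 0.58 = 0.0638 mm².
Total extruded path = 80600/0.0638 = 1263322.9 mm.
Time extruding = 1263322.9 / 125, so 10106.6 s.
Number of layers: 200 / 0.11 → 1819 (rounded up).
Non-print overhead = 1819 × 1.7 = 3092.3 s.
Altogether 10106.6 + 3092.3 = 13198.9 s, i.e. 3.67 hours.

3.67 hours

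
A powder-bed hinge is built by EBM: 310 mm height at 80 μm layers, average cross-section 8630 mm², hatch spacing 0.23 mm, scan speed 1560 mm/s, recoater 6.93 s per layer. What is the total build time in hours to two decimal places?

33.35 hours

Layers = ⌈310/0.08⌉ = 3875.
Scan path per layer = 8630 / 0.23 = 37521.7 mm.
Per-layer scan time: 37521.7 / 1560 → 24.0524 s.
Time per layer: 24.0524 + 6.93 → 30.9824 s.
Total: 3875 × 30.9824 s = 120056.8 s → 33.35 hours.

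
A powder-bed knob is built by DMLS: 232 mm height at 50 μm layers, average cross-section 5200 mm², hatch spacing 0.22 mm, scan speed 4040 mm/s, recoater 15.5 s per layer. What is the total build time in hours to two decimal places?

27.52 hours

Number of layers: 232 / 0.05 → 4640 (rounded up).
Per-layer scan distance: 5200 / 0.22 → 23636.4 mm.
Laser time per layer = 23636.4 / 4040, so 5.8506 s.
Layer cycle = 5.8506 + 15.5 = 21.3506 s.
4640 layers × 21.3506 s/layer = 99066.784 s, i.e. 27.52 hours.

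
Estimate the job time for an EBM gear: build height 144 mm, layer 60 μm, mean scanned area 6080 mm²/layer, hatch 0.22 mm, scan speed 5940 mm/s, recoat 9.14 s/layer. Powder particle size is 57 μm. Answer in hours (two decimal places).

Layer count = ceil(144 / 0.06) = 2400.
Hatch length per layer = 6080 / 0.22, so 27636.4 mm.
Per-layer scan time = 27636.4 / 5940, so 4.6526 s.
Layer cycle = 4.6526 + 9.14 = 13.7926 s.
2400 layers × 13.7926 s/layer = 33102.24 s, i.e. 9.20 hours.

9.20 hours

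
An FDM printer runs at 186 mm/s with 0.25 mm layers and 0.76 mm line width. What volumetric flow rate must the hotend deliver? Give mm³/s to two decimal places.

Extrusion cross-section: 0.25 × 0.76 → 0.19 mm².
Q = v·A = 186 × 0.19 = 35.34 mm³/s.

35.34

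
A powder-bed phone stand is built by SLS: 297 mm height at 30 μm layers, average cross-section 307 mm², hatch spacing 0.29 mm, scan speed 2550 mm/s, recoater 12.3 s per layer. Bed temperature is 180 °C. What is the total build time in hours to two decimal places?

34.97 hours

Layers = ⌈297/0.03⌉ = 9900.
Per-layer scan distance: 307 / 0.29 → 1058.6 mm.
Scan time per layer = 1058.6 / 2550 = 0.4151 s.
Per-layer time: 0.4151 + 12.3 → 12.7151 s.
Build time = 9900 × 12.7151 = 125879.49 s = 34.97 hours.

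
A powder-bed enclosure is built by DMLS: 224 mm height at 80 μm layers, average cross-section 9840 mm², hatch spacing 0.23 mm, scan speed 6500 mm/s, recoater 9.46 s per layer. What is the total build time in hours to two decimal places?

12.48 hours

Layers = ⌈224/0.08⌉ = 2800.
Scan path per layer = 9840 / 0.23 = 42782.6 mm.
Laser time per layer: 42782.6 / 6500 → 6.5819 s.
Time per layer: 6.5819 + 9.46 → 16.0419 s.
2800 layers × 16.0419 s/layer = 44917.32 s, i.e. 12.48 hours.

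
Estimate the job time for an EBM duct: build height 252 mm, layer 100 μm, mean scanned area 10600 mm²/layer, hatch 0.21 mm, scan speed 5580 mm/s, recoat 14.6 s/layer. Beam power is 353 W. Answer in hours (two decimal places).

16.55 hours

Layers = ⌈252/0.1⌉ = 2520.
Hatch length per layer = 10600 / 0.21 = 50476.2 mm.
Beam time per layer = 50476.2 / 5580 = 9.0459 s.
Time per layer = 9.0459 + 14.6, so 23.6459 s.
2520 layers × 23.6459 s/layer = 59587.668 s, i.e. 16.55 hours.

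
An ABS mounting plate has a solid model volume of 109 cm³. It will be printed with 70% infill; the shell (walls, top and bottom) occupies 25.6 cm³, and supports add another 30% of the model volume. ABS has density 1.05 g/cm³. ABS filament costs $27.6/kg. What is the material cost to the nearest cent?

Volume inside the shell = 109 − 25.6 = 83.4 cm³.
Deposited infill = 0.70 × 83.4, so 58.38 cm³.
Support: 0.30 × 109 → 32.7 cm³.
Total printed volume: 25.6 + 58.38 + 32.7 → 116.68 cm³.
Mass = 116.68 × 1.05, so 122.514 g.
At $27.6/kg: 122.514/1000 × 27.6 = $3.38.

$3.38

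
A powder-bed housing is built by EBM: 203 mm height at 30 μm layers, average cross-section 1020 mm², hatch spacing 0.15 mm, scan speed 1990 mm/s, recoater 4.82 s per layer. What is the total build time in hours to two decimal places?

15.48 hours

Number of layers: 203 / 0.03 → 6767 (rounded up).
Per-layer scan distance: 1020 / 0.15 → 6800 mm.
Scan time per layer: 6800 / 1990 → 3.4171 s.
Per-layer time: 3.4171 + 4.82 → 8.2371 s.
Build time = 6767 × 8.2371 = 55740.4557 s = 15.48 hours.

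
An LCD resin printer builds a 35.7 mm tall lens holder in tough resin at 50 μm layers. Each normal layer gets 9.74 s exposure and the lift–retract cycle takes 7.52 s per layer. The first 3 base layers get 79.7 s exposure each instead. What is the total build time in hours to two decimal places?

3.48 hours

Number of layers: 35.7 / 0.05 → 714 (rounded up).
Bottom layers = 3 × (79.7 + 7.52) = 261.66 s.
Normal layers: 711 × (9.74 + 7.52) → 12271.86 s.
Total = 261.66 + 12271.86 = 12533.52 s = 3.48 hours.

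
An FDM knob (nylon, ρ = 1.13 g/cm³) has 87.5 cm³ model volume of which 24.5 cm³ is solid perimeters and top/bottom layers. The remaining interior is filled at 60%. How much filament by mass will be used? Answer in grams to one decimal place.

70.4 g

Interior volume: 87.5 − 24.5 → 63 cm³.
Deposited infill: 0.60 × 63 → 37.8 cm³.
Total extruded: 24.5 + 37.8 → 62.3 cm³.
Mass: 62.3 × 1.13 → 70.399 g.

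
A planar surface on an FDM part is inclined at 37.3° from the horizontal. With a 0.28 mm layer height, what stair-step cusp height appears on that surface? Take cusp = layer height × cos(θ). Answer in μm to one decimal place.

222.7 μm

h_c = t·cos θ = 0.28 × 0.7955 = 0.22274 mm (222.7 μm).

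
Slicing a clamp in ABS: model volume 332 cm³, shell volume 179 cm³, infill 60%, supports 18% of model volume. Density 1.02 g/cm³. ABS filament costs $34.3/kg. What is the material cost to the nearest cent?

$11.56

Volume inside the shell = 332 − 179 = 153 cm³.
Infill deposited: 0.60 × 153 → 91.8 cm³.
Support = 0.18 × 332 = 59.76 cm³.
Total printed volume: 179 + 91.8 + 59.76 → 330.56 cm³.
Mass = 330.56 × 1.02 = 337.1712 g.
At $34.3/kg: 337.1712/1000 × 34.3 = $11.56.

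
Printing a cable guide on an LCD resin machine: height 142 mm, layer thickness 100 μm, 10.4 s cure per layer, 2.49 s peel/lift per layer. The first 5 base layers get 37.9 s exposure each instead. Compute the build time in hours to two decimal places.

5.12 hours

Layer count = ceil(142 / 0.1) = 1420.
Base layers = 5 × (37.9 + 2.49), so 201.95 s.
Normal layers: 1415 × (10.4 + 2.49) → 18239.35 s.
Sum: 201.95 + 18239.35 = 18441.3 s → 5.12 hours.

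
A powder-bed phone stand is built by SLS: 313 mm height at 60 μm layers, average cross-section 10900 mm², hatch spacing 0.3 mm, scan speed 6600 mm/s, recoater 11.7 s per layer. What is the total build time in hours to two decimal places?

24.93 hours

Layer count = ceil(313 / 0.06) = 5217.
Scan path per layer = 10900 / 0.3 = 36333.3 mm.
Laser time per layer = 36333.3 / 6600 = 5.505 s.
Per-layer time = 5.505 + 11.7 = 17.205 s.
5217 layers × 17.205 s/layer = 89758.485 s, i.e. 24.93 hours.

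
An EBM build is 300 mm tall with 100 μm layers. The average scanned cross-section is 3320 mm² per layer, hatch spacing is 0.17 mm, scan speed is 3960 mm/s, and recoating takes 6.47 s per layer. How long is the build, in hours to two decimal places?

Number of layers: 300 / 0.1 → 3000 (rounded up).
Hatch length per layer: 3320 / 0.17 → 19529.4 mm.
Per-layer scan time = 19529.4 / 3960 = 4.9317 s.
Per-layer time = 4.9317 + 6.47 = 11.4017 s.
3000 layers × 11.4017 s/layer = 34205.1 s, i.e. 9.50 hours.

9.50 hours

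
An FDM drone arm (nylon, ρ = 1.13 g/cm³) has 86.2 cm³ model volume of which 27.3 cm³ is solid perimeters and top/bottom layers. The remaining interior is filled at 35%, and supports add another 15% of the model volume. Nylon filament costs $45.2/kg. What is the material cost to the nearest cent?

Volume inside the shell = 86.2 − 27.3, so 58.9 cm³.
Deposited infill: 0.35 × 58.9 → 20.615 cm³.
Support: 0.15 × 86.2 → 12.93 cm³.
Deposited volume = 27.3 + 20.615 + 12.93, so 60.845 cm³.
Mass = 60.845 × 1.13 = 68.75485 g.
Cost = 68.75485 g / 1000 × $45.2/kg = $3.11.

$3.11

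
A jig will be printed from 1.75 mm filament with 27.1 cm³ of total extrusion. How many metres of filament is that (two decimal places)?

Filament cross-section = π × (1.75/2)² = 2.4053 mm².
Length = 27.1 cm³ / 2.4053 mm² = 27100 / 2.4053 = 11266.79 mm = 11.27 m.

11.27 m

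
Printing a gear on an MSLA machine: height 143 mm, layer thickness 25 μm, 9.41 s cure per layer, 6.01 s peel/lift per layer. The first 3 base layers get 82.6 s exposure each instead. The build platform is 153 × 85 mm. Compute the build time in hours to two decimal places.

Number of layers: 143 / 0.025 → 5720 (rounded up).
Bottom layers = 3 × (82.6 + 6.01) = 265.83 s.
Regular layers = 5717 × (9.41 + 6.01) = 88156.14 s.
Total = 265.83 + 88156.14 = 88421.97 s = 24.56 hours.

24.56 hours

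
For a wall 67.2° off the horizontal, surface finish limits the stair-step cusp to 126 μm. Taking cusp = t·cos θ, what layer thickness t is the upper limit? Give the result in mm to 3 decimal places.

0.325 mm

t = h_c / cos θ = 0.126 / 0.3875 = 0.325 mm.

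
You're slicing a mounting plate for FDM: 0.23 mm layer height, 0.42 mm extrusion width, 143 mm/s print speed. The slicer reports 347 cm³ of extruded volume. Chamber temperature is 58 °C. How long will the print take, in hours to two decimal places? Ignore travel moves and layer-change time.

6.98 hours

Extrusion cross-section = 0.23 × 0.42, so 0.0966 mm².
Total extruded path = 347000/0.0966 = 3592132.5 mm.
Print-move time = 3592132.5 / 143, so 25119.8 s.
25119.8 s = 6.98 hours.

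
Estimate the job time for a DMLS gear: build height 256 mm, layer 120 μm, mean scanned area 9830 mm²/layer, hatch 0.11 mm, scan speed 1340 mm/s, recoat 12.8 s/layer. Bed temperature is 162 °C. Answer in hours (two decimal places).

Layers = ⌈256/0.12⌉ = 2134.
Scan path per layer: 9830 / 0.11 → 89363.6 mm.
Scan time per layer = 89363.6 / 1340, so 66.6893 s.
Layer cycle = 66.6893 + 12.8, so 79.4893 s.
Total: 2134 × 79.4893 s = 169630.1662 s → 47.12 hours.

47.12 hours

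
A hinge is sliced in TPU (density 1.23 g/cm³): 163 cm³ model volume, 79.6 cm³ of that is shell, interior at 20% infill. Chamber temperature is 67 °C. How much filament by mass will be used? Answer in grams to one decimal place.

118.4 g

Infill region: 163 − 79.6 → 83.4 cm³.
Deposited infill = 0.20 × 83.4, so 16.68 cm³.
Total extruded = 79.6 + 16.68 = 96.28 cm³.
Mass = 96.28 × 1.23, so 118.4244 g.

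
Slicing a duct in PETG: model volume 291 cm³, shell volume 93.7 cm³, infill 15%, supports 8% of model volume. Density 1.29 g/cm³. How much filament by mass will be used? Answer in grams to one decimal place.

189.1 g

Volume inside the shell = 291 − 93.7, so 197.3 cm³.
Infill deposited: 0.15 × 197.3 → 29.595 cm³.
Support: 0.08 × 291 → 23.28 cm³.
Deposited volume = 93.7 + 29.595 + 23.28 = 146.575 cm³.
Mass: 146.575 × 1.29 → 189.08175 g.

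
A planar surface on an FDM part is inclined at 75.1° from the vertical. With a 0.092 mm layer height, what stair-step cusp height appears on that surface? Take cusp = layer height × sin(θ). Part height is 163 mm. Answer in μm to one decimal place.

88.9 μm

sin(75.1°) = 0.9664, so cusp = 0.092 × 0.9664 = 0.088909 mm → 88.9 μm.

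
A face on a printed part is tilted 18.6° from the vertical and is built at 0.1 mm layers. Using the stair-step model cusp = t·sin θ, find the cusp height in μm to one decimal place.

h_c = t·sin θ = 0.1 × 0.3190 = 0.0319 mm (31.9 μm).

31.9 μm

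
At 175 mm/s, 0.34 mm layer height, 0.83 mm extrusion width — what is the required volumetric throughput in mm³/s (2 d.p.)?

49.39

Extrusion cross-section = 0.34 × 0.83 = 0.2822 mm².
Q = v·A = 175 × 0.2822 = 49.39 mm³/s.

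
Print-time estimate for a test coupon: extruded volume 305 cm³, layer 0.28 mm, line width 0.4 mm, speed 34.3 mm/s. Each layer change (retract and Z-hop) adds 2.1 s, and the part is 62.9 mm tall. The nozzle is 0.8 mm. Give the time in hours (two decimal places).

Line area = 0.28 × 0.4 = 0.112 mm².
Total extruded path = 305000/0.112 = 2723214.3 mm.
Time extruding = 2723214.3 / 34.3 = 79394 s.
Layers = ⌈62.9/0.28⌉ = 225.
Layer-change overhead: 225 × 2.1 → 472.5 s.
Altogether 79394 + 472.5 = 79866.5 s, i.e. 22.19 hours.

22.19 hours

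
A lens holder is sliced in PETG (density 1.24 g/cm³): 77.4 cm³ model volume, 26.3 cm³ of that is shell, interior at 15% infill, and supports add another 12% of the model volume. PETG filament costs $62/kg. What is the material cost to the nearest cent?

Volume inside the shell = 77.4 − 26.3 = 51.1 cm³.
Infill volume: 0.15 × 51.1 → 7.665 cm³.
Support: 0.12 × 77.4 → 9.288 cm³.
Deposited volume = 26.3 + 7.665 + 9.288 = 43.253 cm³.
Mass: 43.253 × 1.24 → 53.63372 g.
At $62/kg: 53.63372/1000 × 62 = $3.33.

$3.33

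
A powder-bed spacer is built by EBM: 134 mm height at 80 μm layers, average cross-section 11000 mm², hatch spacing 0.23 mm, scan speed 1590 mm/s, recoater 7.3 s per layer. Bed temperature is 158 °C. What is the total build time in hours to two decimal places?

Number of layers: 134 / 0.08 → 1675 (rounded up).
Scan path per layer: 11000 / 0.23 → 47826.1 mm.
Per-layer scan time: 47826.1 / 1590 → 30.0793 s.
Per-layer time: 30.0793 + 7.3 → 37.3793 s.
Build time = 1675 × 37.3793 = 62610.3275 s = 17.39 hours.

17.39 hours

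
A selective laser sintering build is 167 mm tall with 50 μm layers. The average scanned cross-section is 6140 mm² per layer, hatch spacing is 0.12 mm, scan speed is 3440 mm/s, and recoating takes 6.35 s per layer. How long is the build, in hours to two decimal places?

19.69 hours

Layers = ⌈167/0.05⌉ = 3340.
Per-layer scan distance = 6140 / 0.12, so 51166.7 mm.
Laser time per layer = 51166.7 / 3440, so 14.874 s.
Time per layer: 14.874 + 6.35 → 21.224 s.
Total: 3340 × 21.224 s = 70888.16 s → 19.69 hours.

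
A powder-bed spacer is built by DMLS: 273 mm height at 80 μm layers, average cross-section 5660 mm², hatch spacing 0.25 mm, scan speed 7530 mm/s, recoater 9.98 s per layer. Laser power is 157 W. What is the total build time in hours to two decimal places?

Number of layers: 273 / 0.08 → 3413 (rounded up).
Hatch length per layer = 5660 / 0.25, so 22640 mm.
Laser time per layer = 22640 / 7530, so 3.0066 s.
Per-layer time: 3.0066 + 9.98 → 12.9866 s.
Build time = 3413 × 12.9866 = 44323.2658 s = 12.31 hours.

12.31 hours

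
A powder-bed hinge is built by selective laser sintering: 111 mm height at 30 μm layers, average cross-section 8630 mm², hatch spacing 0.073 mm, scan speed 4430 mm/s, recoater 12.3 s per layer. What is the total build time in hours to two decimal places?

40.07 hours

Layer count = ceil(111 / 0.03) = 3700.
Per-layer scan distance: 8630 / 0.073 → 118219.2 mm.
Per-layer scan time = 118219.2 / 4430, so 26.686 s.
Layer cycle = 26.686 + 12.3, so 38.986 s.
3700 layers × 38.986 s/layer = 144248.2 s, i.e. 40.07 hours.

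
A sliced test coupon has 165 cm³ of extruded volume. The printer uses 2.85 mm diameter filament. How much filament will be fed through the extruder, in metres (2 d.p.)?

Cross-section of 2.85 mm filament: π·(2.85/2)² = 6.3794 mm².
Length = 165 cm³ / 6.3794 mm² = 165000 / 6.3794 = 25864.5 mm = 25.86 m.

25.86 m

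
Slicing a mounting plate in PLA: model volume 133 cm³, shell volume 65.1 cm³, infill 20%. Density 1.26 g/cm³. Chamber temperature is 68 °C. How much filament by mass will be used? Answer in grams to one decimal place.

99.1 g

Volume inside the shell = 133 − 65.1 = 67.9 cm³.
Infill volume = 0.20 × 67.9 = 13.58 cm³.
Deposited volume = 65.1 + 13.58, so 78.68 cm³.
Mass = 78.68 × 1.26, so 99.1368 g.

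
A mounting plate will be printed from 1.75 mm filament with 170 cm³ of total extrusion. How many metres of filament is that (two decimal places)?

A = π r² = π × 0.875² = 2.4053 mm².
L = 170000 mm³ / 2.4053 mm² = 70677.25 mm, i.e. 70.68 m.

70.68 m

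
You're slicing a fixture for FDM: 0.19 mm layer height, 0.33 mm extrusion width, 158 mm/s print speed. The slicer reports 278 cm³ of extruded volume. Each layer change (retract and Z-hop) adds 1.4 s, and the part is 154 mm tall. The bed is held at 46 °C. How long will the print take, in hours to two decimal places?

8.11 hours

Extrusion cross-section: 0.19 × 0.33 → 0.0627 mm².
Path length: 278000 mm³ / 0.0627 mm² → 4433811.8 mm.
Time extruding = 4433811.8 / 158 = 28062.1 s.
Number of layers: 154 / 0.19 → 811 (rounded up).
Non-print overhead = 811 × 1.4 = 1135.4 s.
Total = 28062.1 + 1135.4 = 29197.5 s = 8.11 hours.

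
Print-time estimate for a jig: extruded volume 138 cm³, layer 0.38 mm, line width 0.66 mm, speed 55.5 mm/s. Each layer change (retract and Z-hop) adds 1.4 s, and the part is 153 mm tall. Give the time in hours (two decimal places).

2.91 hours

Extrusion cross-section: 0.38 × 0.66 → 0.2508 mm².
Path length: 138000 mm³ / 0.2508 mm² → 550239.2 mm.
Extrusion time = 550239.2 / 55.5, so 9914.2 s.
Layer count = ceil(153 / 0.38) = 403.
Z-hop total = 403 × 1.4, so 564.2 s.
Total = 9914.2 + 564.2 = 10478.4 s = 2.91 hours.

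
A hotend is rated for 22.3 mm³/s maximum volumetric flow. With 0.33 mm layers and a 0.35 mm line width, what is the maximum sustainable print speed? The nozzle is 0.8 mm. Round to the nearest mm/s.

193 mm/s

A = 0.33 × 0.35, so 0.1155 mm².
Max speed = 22.3 / 0.1155 = 193.07 ≈ 193 mm/s.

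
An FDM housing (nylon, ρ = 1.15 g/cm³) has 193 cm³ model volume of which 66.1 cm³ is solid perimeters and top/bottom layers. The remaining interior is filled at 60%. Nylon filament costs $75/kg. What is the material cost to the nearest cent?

$12.27

Infill region = 193 − 66.1, so 126.9 cm³.
Deposited infill: 0.60 × 126.9 → 76.14 cm³.
Deposited volume: 66.1 + 76.14 → 142.24 cm³.
Mass = 142.24 × 1.15 = 163.576 g.
At $75/kg: 163.576/1000 × 75 = $12.27.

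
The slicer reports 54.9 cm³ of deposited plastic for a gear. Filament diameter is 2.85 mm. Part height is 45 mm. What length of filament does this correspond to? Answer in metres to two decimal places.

8.61 m

A = π r² = π × 1.425² = 6.3794 mm².
L = 54900 mm³ / 6.3794 mm² = 8605.82 mm, i.e. 8.61 m.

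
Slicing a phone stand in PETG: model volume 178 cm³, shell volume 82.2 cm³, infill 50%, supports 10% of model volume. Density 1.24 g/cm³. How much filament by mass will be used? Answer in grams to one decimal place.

Infill region = 178 − 82.2 = 95.8 cm³.
Infill volume = 0.50 × 95.8 = 47.9 cm³.
Support = 0.10 × 178 = 17.8 cm³.
Total extruded: 82.2 + 47.9 + 17.8 → 147.9 cm³.
Mass = 147.9 × 1.24, so 183.396 g.

183.4 g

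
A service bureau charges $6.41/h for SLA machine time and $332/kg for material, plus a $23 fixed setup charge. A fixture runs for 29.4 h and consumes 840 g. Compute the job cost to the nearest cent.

Time charge: 6.41 × 29.4 → $188.454.
Material cost: 332 × 840/1000 → $278.88.
Adding setup: 188.454 + 278.88 + 23 → 490.334 ≈ $490.33.

$490.33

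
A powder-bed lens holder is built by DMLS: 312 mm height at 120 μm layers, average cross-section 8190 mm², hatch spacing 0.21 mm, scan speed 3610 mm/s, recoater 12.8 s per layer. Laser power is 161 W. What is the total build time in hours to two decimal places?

Layers = ⌈312/0.12⌉ = 2600.
Per-layer scan distance: 8190 / 0.21 → 39000 mm.
Scan time per layer = 39000 / 3610, so 10.8033 s.
Layer cycle: 10.8033 + 12.8 → 23.6033 s.
Build time = 2600 × 23.6033 = 61368.58 s = 17.05 hours.

17.05 hours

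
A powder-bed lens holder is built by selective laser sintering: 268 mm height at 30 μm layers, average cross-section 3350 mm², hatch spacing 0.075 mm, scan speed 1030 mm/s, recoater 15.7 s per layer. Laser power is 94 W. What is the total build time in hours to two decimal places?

146.58 hours

Layers = ⌈268/0.03⌉ = 8934.
Hatch length per layer = 3350 / 0.075 = 44666.7 mm.
Laser time per layer: 44666.7 / 1030 → 43.3657 s.
Layer cycle = 43.3657 + 15.7 = 59.0657 s.
Total: 8934 × 59.0657 s = 527692.9638 s → 146.58 hours.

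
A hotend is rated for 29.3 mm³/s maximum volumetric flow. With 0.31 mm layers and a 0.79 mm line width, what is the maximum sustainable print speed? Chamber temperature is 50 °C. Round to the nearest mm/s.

A: 0.31 × 0.79 → 0.2449 mm².
v_max = Q/A = 29.3/0.2449 = 119.64 mm/s → 120 mm/s.

120 mm/s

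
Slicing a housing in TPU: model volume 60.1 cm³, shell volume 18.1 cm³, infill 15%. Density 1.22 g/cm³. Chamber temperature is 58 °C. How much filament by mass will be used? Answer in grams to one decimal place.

Interior volume = 60.1 − 18.1 = 42 cm³.
Infill deposited = 0.15 × 42, so 6.3 cm³.
Total extruded: 18.1 + 6.3 → 24.4 cm³.
Mass = 24.4 × 1.22, so 29.768 g.

29.8 g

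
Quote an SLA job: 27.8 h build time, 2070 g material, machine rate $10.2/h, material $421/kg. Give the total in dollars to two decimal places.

Time charge: 10.2 × 27.8 → $283.56.
Feedstock cost = 421 × 2070/1000, so $871.47.
Total = 283.56 + 871.47 = $1155.03.

$1155.03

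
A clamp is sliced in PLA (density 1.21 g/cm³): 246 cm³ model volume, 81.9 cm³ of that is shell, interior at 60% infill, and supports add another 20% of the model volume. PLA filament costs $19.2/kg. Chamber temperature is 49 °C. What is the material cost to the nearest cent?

$5.33

Infill region = 246 − 81.9, so 164.1 cm³.
Deposited infill = 0.60 × 164.1 = 98.46 cm³.
Support = 0.20 × 246 = 49.2 cm³.
Total printed volume = 81.9 + 98.46 + 49.2, so 229.56 cm³.
Mass = 229.56 × 1.21, so 277.7676 g.
At $19.2/kg: 277.7676/1000 × 19.2 = $5.33.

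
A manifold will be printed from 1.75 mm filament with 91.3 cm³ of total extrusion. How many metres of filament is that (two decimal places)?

37.96 m

Cross-section of 1.75 mm filament: π·(1.75/2)² = 2.4053 mm².
L = 91300 mm³ / 2.4053 mm² = 37957.84 mm, i.e. 37.96 m.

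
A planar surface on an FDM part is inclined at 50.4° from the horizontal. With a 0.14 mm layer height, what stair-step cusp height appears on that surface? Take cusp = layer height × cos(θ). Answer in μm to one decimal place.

89.2 μm

h_c = t·cos θ = 0.14 × 0.6374 = 0.089236 mm (89.2 μm).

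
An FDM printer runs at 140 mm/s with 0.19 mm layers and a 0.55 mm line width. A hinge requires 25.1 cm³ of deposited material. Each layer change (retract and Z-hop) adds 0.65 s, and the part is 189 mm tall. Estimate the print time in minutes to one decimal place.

Line area: 0.19 × 0.55 → 0.1045 mm².
Total extruded path = 25100/0.1045 = 240191.4 mm.
Print-move time = 240191.4 / 140, so 1715.7 s.
Layer count = ceil(189 / 0.19) = 995.
Z-hop total: 995 × 0.65 → 646.75 s.
Altogether 1715.7 + 646.75 = 2362.45 s, i.e. 39.4 minutes.

39.4 minutes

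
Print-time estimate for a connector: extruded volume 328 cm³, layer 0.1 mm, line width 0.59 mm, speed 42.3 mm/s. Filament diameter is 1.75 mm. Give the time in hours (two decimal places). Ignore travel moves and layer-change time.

Line area = 0.1 × 0.59 = 0.059 mm².
Total extruded path = 328000/0.059 = 5559322 mm.
Time extruding: 5559322 / 42.3 → 131426.1 s.
Converting: 131426.1 s = 36.51 hours.

36.51 hours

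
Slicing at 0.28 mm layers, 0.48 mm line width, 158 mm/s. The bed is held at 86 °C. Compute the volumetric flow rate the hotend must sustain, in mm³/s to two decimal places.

21.24

Extrusion cross-section: 0.28 × 0.48 → 0.1344 mm².
Q = v·A = 158 × 0.1344 = 21.24 mm³/s.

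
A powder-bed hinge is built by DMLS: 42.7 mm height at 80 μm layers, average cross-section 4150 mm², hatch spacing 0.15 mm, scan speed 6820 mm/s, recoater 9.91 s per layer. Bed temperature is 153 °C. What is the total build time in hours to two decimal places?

Layer count = ceil(42.7 / 0.08) = 534.
Per-layer scan distance = 4150 / 0.15 = 27666.7 mm.
Per-layer scan time: 27666.7 / 6820 → 4.0567 s.
Time per layer: 4.0567 + 9.91 → 13.9667 s.
534 layers × 13.9667 s/layer = 7458.2178 s, i.e. 2.07 hours.

2.07 hours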